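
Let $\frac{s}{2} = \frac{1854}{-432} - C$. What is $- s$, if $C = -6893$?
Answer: $- \frac{165329}{12} \approx -13777.0$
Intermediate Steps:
$s = \frac{165329}{12}$ ($s = 2 \left(\frac{1854}{-432} - -6893\right) = 2 \left(1854 \left(- \frac{1}{432}\right) + 6893\right) = 2 \left(- \frac{103}{24} + 6893\right) = 2 \cdot \frac{165329}{24} = \frac{165329}{12} \approx 13777.0$)
$- s = \left(-1\right) \frac{165329}{12} = - \frac{165329}{12}$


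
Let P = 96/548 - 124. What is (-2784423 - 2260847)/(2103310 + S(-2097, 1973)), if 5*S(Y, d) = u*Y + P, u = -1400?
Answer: -1728004975/921477493 ≈ -1.8753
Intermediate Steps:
P = -16964/137 (P = 96*(1/548) - 124 = 24/137 - 124 = -16964/137 ≈ -123.82)
S(Y, d) = -16964/685 - 280*Y (S(Y, d) = (-1400*Y - 16964/137)/5 = (-16964/137 - 1400*Y)/5 = -16964/685 - 280*Y)
(-2784423 - 2260847)/(2103310 + S(-2097, 1973)) = (-2784423 - 2260847)/(2103310 + (-16964/685 - 280*(-2097))) = -5045270/(2103310 + (-16964/685 + 587160)) = -5045270/(2103310 + 402187636/685) = -5045270/1842954986/685 = -5045270*685/1842954986 = -1728004975/921477493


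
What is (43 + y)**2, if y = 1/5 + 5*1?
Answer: 58081/25 ≈ 2323.2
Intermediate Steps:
y = 26/5 (y = 1/5 + 5 = 26/5 ≈ 5.2000)
(43 + y)**2 = (43 + 26/5)**2 = (241/5)**2 = 58081/25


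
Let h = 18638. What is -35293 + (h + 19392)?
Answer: 2737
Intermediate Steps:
-35293 + (h + 19392) = -35293 + (18638 + 19392) = -35293 + 38030 = 2737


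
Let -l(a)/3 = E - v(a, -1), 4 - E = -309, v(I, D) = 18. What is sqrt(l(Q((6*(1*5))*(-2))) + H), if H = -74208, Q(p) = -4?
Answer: I*sqrt(75093) ≈ 274.03*I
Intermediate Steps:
E = 313 (E = 4 - 1*(-309) = 4 + 309 = 313)
l(a) = -885 (l(a) = -3*(313 - 1*18) = -3*(313 - 18) = -3*295 = -885)
sqrt(l(Q((6*(1*5))*(-2))) + H) = sqrt(-885 - 74208) = sqrt(-75093) = I*sqrt(75093)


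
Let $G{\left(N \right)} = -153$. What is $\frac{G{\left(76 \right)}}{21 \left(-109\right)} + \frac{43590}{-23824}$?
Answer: $- \frac{16022073}{9088856} \approx -1.7628$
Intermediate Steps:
$\frac{G{\left(76 \right)}}{21 \left(-109\right)} + \frac{43590}{-23824} = - \frac{153}{21 \left(-109\right)} + \frac{43590}{-23824} = - \frac{153}{-2289} + 43590 \left(- \frac{1}{23824}\right) = \left(-153\right) \left(- \frac{1}{2289}\right) - \frac{21795}{11912} = \frac{51}{763} - \frac{21795}{11912} = - \frac{16022073}{9088856}$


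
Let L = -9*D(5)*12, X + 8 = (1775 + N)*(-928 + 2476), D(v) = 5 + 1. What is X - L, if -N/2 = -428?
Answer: 4073428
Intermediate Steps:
D(v) = 6
N = 856 (N = -2*(-428) = 856)
X = 4072780 (X = -8 + (1775 + 856)*(-928 + 2476) = -8 + 2631*1548 = -8 + 4072788 = 4072780)
L = -648 (L = -9*6*12 = -54*12 = -648)
X - L = 4072780 - 1*(-648) = 4072780 + 648 = 4073428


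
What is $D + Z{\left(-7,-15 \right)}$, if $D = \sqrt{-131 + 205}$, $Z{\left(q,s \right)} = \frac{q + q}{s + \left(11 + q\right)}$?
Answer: $\frac{14}{11} + \sqrt{74} \approx 9.875$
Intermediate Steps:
$Z{\left(q,s \right)} = \frac{2 q}{11 + q + s}$
$D = \sqrt{74} \approx 8.6023$
$D + Z{\left(-7,-15 \right)} = \sqrt{74} + 2 \left(-7\right) \frac{1}{11 - 7 - 15} = \sqrt{74} + 2 \left(-7\right) \frac{1}{-11} = \sqrt{74} + 2 \left(-7\right) \left(- \frac{1}{11}\right) = \sqrt{74} + \frac{14}{11} = \frac{14}{11} + \sqrt{74}$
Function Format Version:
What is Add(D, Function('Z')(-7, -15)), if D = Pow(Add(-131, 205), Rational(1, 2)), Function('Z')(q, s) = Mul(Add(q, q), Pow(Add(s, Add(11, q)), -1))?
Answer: Add(Rational(14, 11), Pow(74, Rational(1, 2))) ≈ 9.8750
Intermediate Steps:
Function('Z')(q, s) = Mul(2, q, Pow(Add(11, q, s), -1)) (Function('Z')(q, s) = Mul(Mul(2, q), Pow(Add(11, q, s), -1)) = Mul(2, q, Pow(Add(11, q, s), -1)))
D = Pow(74, Rational(1, 2)) ≈ 8.6023
Add(D, Function('Z')(-7, -15)) = Add(Pow(74, Rational(1, 2)), Mul(2, -7, Pow(Add(11, -7, -15), -1))) = Add(Pow(74, Rational(1, 2)), Mul(2, -7, Pow(-11, -1))) = Add(Pow(74, Rational(1, 2)), Mul(2, -7, Rational(-1, 11))) = Add(Pow(74, Rational(1, 2)), Rational(14, 11)) = Add(Rational(14, 11), Pow(74, Rational(1, 2)))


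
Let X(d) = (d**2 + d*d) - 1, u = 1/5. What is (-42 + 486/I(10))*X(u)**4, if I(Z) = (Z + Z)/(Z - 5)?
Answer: 44494719/781250 ≈ 56.953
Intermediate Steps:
I(Z) = 2*Z/(-5 + Z) (I(Z) = (2*Z)/(-5 + Z) = 2*Z/(-5 + Z))
u = 1/5 ≈ 0.20000
X(d) = -1 + 2*d**2 (X(d) = (d**2 + d**2) - 1 = 2*d**2 - 1 = -1 + 2*d**2)
(-42 + 486/I(10))*X(u)**4 = (-42 + 486/((2*10/(-5 + 10))))*(-1 + 2*(1/5)**2)**4 = (-42 + 486/((2*10/5)))*(-1 + 2*(1/25))**4 = (-42 + 486/((2*10*(1/5))))*(-1 + 2/25)**4 = (-42 + 486/4)*(-23/25)**4 = (-42 + 486*(1/4))*(279841/390625) = (-42 + 243/2)*(279841/390625) = (159/2)*(279841/390625) = 44494719/781250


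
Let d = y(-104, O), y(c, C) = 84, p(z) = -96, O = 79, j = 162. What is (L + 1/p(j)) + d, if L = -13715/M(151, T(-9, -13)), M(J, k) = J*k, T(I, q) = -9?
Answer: 4091419/43488 ≈ 94.082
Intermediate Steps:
d = 84
L = 13715/1359 (L = -13715/(151*(-9)) = -13715/(-1359) = -13715*(-1/1359) = 13715/1359 ≈ 10.092)
(L + 1/p(j)) + d = (13715/1359 + 1/(-96)) + 84 = (13715/1359 - 1/96) + 84 = 438427/43488 + 84 = 4091419/43488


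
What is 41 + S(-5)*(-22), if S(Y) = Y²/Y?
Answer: 151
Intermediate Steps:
S(Y) = Y
41 + S(-5)*(-22) = 41 - 5*(-22) = 41 + 110 = 151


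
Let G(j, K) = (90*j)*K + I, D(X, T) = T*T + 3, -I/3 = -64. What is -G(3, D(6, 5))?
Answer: -7752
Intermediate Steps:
I = 192 (I = -3*(-64) = 192)
D(X, T) = 3 + T² (D(X, T) = T² + 3 = 3 + T²)
G(j, K) = 192 + 90*K*j (G(j, K) = (90*j)*K + 192 = 90*K*j + 192 = 192 + 90*K*j)
-G(3, D(6, 5)) = -(192 + 90*(3 + 5²)*3) = -(192 + 90*(3 + 25)*3) = -(192 + 90*28*3) = -(192 + 7560) = -1*7752 = -7752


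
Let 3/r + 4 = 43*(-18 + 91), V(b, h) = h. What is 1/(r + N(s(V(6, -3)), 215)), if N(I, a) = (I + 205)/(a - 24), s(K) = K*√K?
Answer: 4755151280/5111522859 + 208576775*I*√3/15334568577 ≈ 0.93028 + 0.023559*I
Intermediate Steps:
s(K) = K^(3/2)
N(I, a) = (205 + I)/(-24 + a)
r = 1/1045 (r = 3/(-4 + 43*(-18 + 91)) = 3/(-4 + 43*73) = 3/(-4 + 3139) = 3/3135 = 3*(1/3135) = 1/1045 ≈ 0.00095694)
1/(r + N(s(V(6, -3)), 215)) = 1/(1/1045 + (205 + (-3)^(3/2))/(-24 + 215)) = 1/(1/1045 + (205 - 3*I*√3)/191) = 1/(1/1045 + (205/191 - 3*I*√3/191)) = 1/(214416/199595 - 3*I*√3/191)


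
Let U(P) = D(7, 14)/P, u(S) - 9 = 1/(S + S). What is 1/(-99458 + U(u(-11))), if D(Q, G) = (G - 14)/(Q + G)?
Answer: -1/99458 ≈ -1.0055e-5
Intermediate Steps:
u(S) = 9 + 1/(2*S) (u(S) = 9 + 1/(S + S) = 9 + 1/(2*S))
D(Q, G) = (-14 + G)/(G + Q)
U(P) = 0 (U(P) = ((-14 + 14)/(14 + 7))/P = (0/21)/P = ((1/21)*0)/P = 0/P = 0)
1/(-99458 + U(u(-11))) = 1/(-99458 + 0) = 1/(-99458) = -1/99458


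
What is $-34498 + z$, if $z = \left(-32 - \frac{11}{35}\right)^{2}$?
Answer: $- \frac{40980889}{1225} \approx -33454.0$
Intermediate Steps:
$z = \frac{1279161}{1225}$ ($z = \left(-32 - \frac{11}{35}\right)^{2} = \left(- \frac{1131}{35}\right)^{2} = \frac{1279161}{1225} \approx 1044.2$)
$-34498 + z = -34498 + \frac{1279161}{1225} = - \frac{40980889}{1225}$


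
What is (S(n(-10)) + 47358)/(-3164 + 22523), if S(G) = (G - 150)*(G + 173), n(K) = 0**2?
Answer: 7136/6453 ≈ 1.1058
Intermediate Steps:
n(K) = 0
S(G) = (-150 + G)*(173 + G)
(S(n(-10)) + 47358)/(-3164 + 22523) = ((-25950 + 0**2 + 23*0) + 47358)/(-3164 + 22523) = ((-25950 + 0 + 0) + 47358)/19359 = (-25950 + 47358)*(1/19359) = 21408*(1/19359) = 7136/6453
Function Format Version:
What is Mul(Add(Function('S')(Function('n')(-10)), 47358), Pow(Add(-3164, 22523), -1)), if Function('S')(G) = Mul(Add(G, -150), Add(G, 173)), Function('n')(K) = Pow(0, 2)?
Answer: Rational(7136, 6453) ≈ 1.1058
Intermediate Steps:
Function('n')(K) = 0
Function('S')(G) = Mul(Add(-150, G), Add(173, G))
Mul(Add(Function('S')(Function('n')(-10)), 47358), Pow(Add(-3164, 22523), -1)) = Mul(Add(Add(-25950, Pow(0, 2), Mul(23, 0)), 47358), Pow(Add(-3164, 22523), -1)) = Mul(Add(Add(-25950, 0, 0), 47358), Pow(19359, -1)) = Mul(Add(-25950, 47358), Rational(1, 19359)) = Mul(21408, Rational(1, 19359)) = Rational(7136, 6453)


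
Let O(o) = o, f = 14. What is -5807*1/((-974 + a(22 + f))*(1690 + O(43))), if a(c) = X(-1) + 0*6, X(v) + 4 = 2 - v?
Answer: 5807/1689675 ≈ 0.0034368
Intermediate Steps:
X(v) = -2 - v (X(v) = -4 + (2 - v) = -2 - v)
a(c) = -1 (a(c) = (-2 - 1*(-1)) + 0*6 = (-2 + 1) + 0 = -1 + 0 = -1)
-5807*1/((-974 + a(22 + f))*(1690 + O(43))) = -5807*1/((-974 - 1)*(1690 + 43)) = -5807/(1733*(-975)) = -5807/(-1689675) = -5807*(-1/1689675) = 5807/1689675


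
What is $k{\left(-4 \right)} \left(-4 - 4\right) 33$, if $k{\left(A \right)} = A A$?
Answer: $-4224$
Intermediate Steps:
$k{\left(A \right)} = A^{2}$
$k{\left(-4 \right)} \left(-4 - 4\right) 33 = \left(-4\right)^{2} \left(-4 - 4\right) 33 = 16 \left(-8\right) 33 = \left(-128\right) 33 = -4224$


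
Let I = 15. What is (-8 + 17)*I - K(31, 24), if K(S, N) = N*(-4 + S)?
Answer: -513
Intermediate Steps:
(-8 + 17)*I - K(31, 24) = (-8 + 17)*15 - 24*(-4 + 31) = 9*15 - 24*27 = 135 - 1*648 = 135 - 648 = -513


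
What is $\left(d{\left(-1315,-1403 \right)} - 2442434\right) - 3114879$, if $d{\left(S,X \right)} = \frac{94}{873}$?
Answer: $- \frac{4851534155}{873} \approx -5.5573 \cdot 10^{6}$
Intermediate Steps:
$d{\left(S,X \right)} = \frac{94}{873}$ ($d{\left(S,X \right)} = 94 \cdot \frac{1}{873} = \frac{94}{873}$)
$\left(d{\left(-1315,-1403 \right)} - 2442434\right) - 3114879 = \left(\frac{94}{873} - 2442434\right) - 3114879 = - \frac{2132244788}{873} - 3114879 = - \frac{4851534155}{873}$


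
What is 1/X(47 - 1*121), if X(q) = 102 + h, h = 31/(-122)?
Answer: 122/12413 ≈ 0.0098284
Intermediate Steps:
h = -31/122 (h = 31*(-1/122) = -31/122 ≈ -0.25410)
X(q) = 12413/122 (X(q) = 102 - 31/122 = 12413/122)
1/X(47 - 1*121) = 1/(12413/122) = 122/12413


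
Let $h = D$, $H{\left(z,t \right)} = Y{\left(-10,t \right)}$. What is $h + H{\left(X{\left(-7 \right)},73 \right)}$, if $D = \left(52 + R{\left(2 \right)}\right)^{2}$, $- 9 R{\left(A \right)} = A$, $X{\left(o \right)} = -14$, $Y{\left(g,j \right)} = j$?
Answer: $\frac{223069}{81} \approx 2753.9$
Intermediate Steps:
$H{\left(z,t \right)} = t$
$R{\left(A \right)} = - \frac{A}{9}$
$D = \frac{217156}{81}$ ($D = \left(52 - \frac{2}{9}\right)^{2} = \left(\frac{466}{9}\right)^{2} = \frac{217156}{81} \approx 2680.9$)
$h = \frac{217156}{81} \approx 2680.9$
$h + H{\left(X{\left(-7 \right)},73 \right)} = \frac{217156}{81} + 73 = \frac{223069}{81}$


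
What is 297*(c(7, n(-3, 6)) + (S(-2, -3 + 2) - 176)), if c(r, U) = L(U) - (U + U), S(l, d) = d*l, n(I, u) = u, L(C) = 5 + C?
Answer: -51975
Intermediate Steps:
c(r, U) = 5 - U (c(r, U) = (5 + U) - (U + U) = (5 + U) - 2*U = 5 - U)
297*(c(7, n(-3, 6)) + (S(-2, -3 + 2) - 176)) = 297*((5 - 1*6) + ((-3 + 2)*(-2) - 176)) = 297*((5 - 6) + (-1*(-2) - 176)) = 297*(-1 + (2 - 176)) = 297*(-1 - 174) = 297*(-175) = -51975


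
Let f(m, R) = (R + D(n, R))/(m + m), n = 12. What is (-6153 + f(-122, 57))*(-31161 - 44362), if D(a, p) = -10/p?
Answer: 6463195127249/13908 ≈ 4.6471e+8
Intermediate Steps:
f(m, R) = (R - 10/R)/(2*m) (f(m, R) = (R - 10/R)/(m + m) = (R - 10/R)/((2*m)) = (R - 10/R)*(1/(2*m)) = (R - 10/R)/(2*m))
(-6153 + f(-122, 57))*(-31161 - 44362) = (-6153 + (½)*(-10 + 57²)/(57*(-122)))*(-31161 - 44362) = (-6153 + (½)*(1/57)*(-1/122)*(-10 + 3249))*(-75523) = (-6153 + (½)*(1/57)*(-1/122)*3239)*(-75523) = (-6153 - 3239/13908)*(-75523) = -85579163/13908*(-75523) = 6463195127249/13908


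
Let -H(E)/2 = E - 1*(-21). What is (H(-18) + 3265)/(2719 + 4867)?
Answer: 3259/7586 ≈ 0.42961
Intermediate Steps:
H(E) = -42 - 2*E (H(E) = -2*(E - 1*(-21)) = -2*(E + 21) = -2*(21 + E) = -42 - 2*E)
(H(-18) + 3265)/(2719 + 4867) = ((-42 - 2*(-18)) + 3265)/(2719 + 4867) = ((-42 + 36) + 3265)/7586 = (-6 + 3265)*(1/7586) = 3259*(1/7586) = 3259/7586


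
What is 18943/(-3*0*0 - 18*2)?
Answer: -18943/36 ≈ -526.19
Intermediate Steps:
18943/(-3*0*0 - 18*2) = 18943/(0*0 - 36) = 18943/(0 - 36) = 18943/(-36) = 18943*(-1/36) = -18943/36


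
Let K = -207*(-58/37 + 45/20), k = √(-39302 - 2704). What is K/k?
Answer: 6969*I*√42006/2072296 ≈ 0.68925*I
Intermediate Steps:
k = I*√42006 (k = √(-42006) = I*√42006 ≈ 204.95*I)
K = -20907/148 (K = -207*(-58*1/37 + 45*(1/20)) = -207*(-58/37 + 9/4) = -207*101/148 = -20907/148 ≈ -141.26)
K/k = -20907*(-I*√42006/42006)/148 = -(-6969)*I*√42006/2072296 = 6969*I*√42006/2072296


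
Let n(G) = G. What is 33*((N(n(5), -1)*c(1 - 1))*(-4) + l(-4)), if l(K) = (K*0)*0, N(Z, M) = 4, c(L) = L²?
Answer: 0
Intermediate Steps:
l(K) = 0 (l(K) = 0*0 = 0)
33*((N(n(5), -1)*c(1 - 1))*(-4) + l(-4)) = 33*((4*(1 - 1)²)*(-4) + 0) = 33*((4*0²)*(-4) + 0) = 33*((4*0)*(-4) + 0) = 33*(0*(-4) + 0) = 33*(0 + 0) = 33*0 = 0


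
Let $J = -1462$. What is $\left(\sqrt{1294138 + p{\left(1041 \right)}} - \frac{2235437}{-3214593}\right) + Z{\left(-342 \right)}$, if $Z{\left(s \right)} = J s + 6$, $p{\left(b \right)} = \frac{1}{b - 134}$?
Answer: $\frac{1607330881367}{3214593} + \frac{\sqrt{1064621332469}}{907} \approx 5.0115 \cdot 10^{5}$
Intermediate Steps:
$p{\left(b \right)} = \frac{1}{-134 + b}$
$Z{\left(s \right)} = 6 - 1462 s$ ($Z{\left(s \right)} = - 1462 s + 6 = 6 - 1462 s$)
$\left(\sqrt{1294138 + p{\left(1041 \right)}} - \frac{2235437}{-3214593}\right) + Z{\left(-342 \right)} = \left(\sqrt{1294138 + \frac{1}{-134 + 1041}} - \frac{2235437}{-3214593}\right) + \left(6 - -500004\right) = \left(\sqrt{1294138 + \frac{1}{907}} - - \frac{2235437}{3214593}\right) + \left(6 + 500004\right) = \left(\sqrt{1294138 + \frac{1}{907}} + \frac{2235437}{3214593}\right) + 500010 = \left(\sqrt{\frac{1173783167}{907}} + \frac{2235437}{3214593}\right) + 500010 = \left(\frac{\sqrt{1064621332469}}{907} + \frac{2235437}{3214593}\right) + 500010 = \left(\frac{2235437}{3214593} + \frac{\sqrt{1064621332469}}{907}\right) + 500010 = \frac{1607330881367}{3214593} + \frac{\sqrt{1064621332469}}{907}$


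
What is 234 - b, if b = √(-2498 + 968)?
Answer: 234 - 3*I*√170 ≈ 234.0 - 39.115*I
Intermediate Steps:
b = 3*I*√170 (b = √(-1530) = 3*I*√170 ≈ 39.115*I)
234 - b = 234 - 3*I*√170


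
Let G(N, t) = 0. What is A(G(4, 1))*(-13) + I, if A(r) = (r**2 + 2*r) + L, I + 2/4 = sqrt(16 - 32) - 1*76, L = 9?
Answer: -387/2 + 4*I ≈ -193.5 + 4.0*I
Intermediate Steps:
I = -153/2 + 4*I (I = -1/2 + (sqrt(16 - 32) - 1*76) = -1/2 + (sqrt(-16) - 76) = -1/2 + (4*I - 76) = -1/2 + (-76 + 4*I) = -153/2 + 4*I ≈ -76.5 + 4.0*I)
A(r) = 9 + r**2 + 2*r (A(r) = (r**2 + 2*r) + 9 = 9 + r**2 + 2*r)
A(G(4, 1))*(-13) + I = (9 + 0**2 + 2*0)*(-13) + (-153/2 + 4*I) = (9 + 0 + 0)*(-13) + (-153/2 + 4*I) = 9*(-13) + (-153/2 + 4*I) = -117 + (-153/2 + 4*I) = -387/2 + 4*I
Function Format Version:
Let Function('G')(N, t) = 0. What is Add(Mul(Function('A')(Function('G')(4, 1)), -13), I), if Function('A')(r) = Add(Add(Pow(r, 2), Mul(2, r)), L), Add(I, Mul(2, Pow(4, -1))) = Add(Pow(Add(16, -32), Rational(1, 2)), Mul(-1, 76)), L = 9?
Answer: Add(Rational(-387, 2), Mul(4, I)) ≈ Add(-193.50, Mul(4.0000, I))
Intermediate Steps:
I = Add(Rational(-153, 2), Mul(4, I)) (I = Add(Rational(-1, 2), Add(Pow(Add(16, -32), Rational(1, 2)), Mul(-1, 76))) = Add(Rational(-1, 2), Add(Pow(-16, Rational(1, 2)), -76)) = Add(Rational(-1, 2), Add(Mul(4, I), -76)) = Add(Rational(-1, 2), Add(-76, Mul(4, I))) = Add(Rational(-153, 2), Mul(4, I)) ≈ Add(-76.500, Mul(4.0000, I)))
Function('A')(r) = Add(9, Pow(r, 2), Mul(2, r)) (Function('A')(r) = Add(Add(Pow(r, 2), Mul(2, r)), 9) = Add(9, Pow(r, 2), Mul(2, r)))
Add(Mul(Function('A')(Function('G')(4, 1)), -13), I) = Add(Mul(Add(9, Pow(0, 2), Mul(2, 0)), -13), Add(Rational(-153, 2), Mul(4, I))) = Add(Mul(Add(9, 0, 0), -13), Add(Rational(-153, 2), Mul(4, I))) = Add(Mul(9, -13), Add(Rational(-153, 2), Mul(4, I))) = Add(-117, Add(Rational(-153, 2), Mul(4, I))) = Add(Rational(-387, 2), Mul(4, I))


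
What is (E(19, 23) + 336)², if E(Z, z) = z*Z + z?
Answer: 633616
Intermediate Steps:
E(Z, z) = z + Z*z (E(Z, z) = Z*z + z = z + Z*z)
(E(19, 23) + 336)² = (23*(1 + 19) + 336)² = (23*20 + 336)² = (460 + 336)² = 796² = 633616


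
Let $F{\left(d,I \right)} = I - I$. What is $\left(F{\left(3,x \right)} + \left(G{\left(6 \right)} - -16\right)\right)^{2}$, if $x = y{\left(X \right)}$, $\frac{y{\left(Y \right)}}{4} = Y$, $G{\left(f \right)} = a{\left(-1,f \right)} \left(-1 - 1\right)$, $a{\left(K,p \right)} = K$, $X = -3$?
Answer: $324$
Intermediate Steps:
$G{\left(f \right)} = 2$ ($G{\left(f \right)} = - (-1 - 1) = \left(-1\right) \left(-2\right) = 2$)
$y{\left(Y \right)} = 4 Y$
$x = -12$ ($x = 4 \left(-3\right) = -12$)
$F{\left(d,I \right)} = 0$
$\left(F{\left(3,x \right)} + \left(G{\left(6 \right)} - -16\right)\right)^{2} = \left(0 + \left(2 - -16\right)\right)^{2} = \left(0 + \left(2 + 16\right)\right)^{2} = \left(0 + 18\right)^{2} = 18^{2} = 324$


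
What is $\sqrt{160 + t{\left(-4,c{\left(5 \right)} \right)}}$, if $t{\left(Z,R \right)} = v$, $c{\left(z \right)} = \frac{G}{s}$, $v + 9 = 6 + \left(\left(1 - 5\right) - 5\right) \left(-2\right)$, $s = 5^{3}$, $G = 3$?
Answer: $5 \sqrt{7} \approx 13.229$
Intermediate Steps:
$s = 125$
$v = 15$ ($v = -9 + \left(6 + \left(\left(1 - 5\right) - 5\right) \left(-2\right)\right) = -9 + \left(6 + \left(-4 - 5\right) \left(-2\right)\right) = -9 + \left(6 - -18\right) = -9 + \left(6 + 18\right) = -9 + 24 = 15$)
$c{\left(z \right)} = \frac{3}{125}$
$t{\left(Z,R \right)} = 15$
$\sqrt{160 + t{\left(-4,c{\left(5 \right)} \right)}} = \sqrt{160 + 15} = \sqrt{175} = 5 \sqrt{7}$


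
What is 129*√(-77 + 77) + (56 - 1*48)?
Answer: 8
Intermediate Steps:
129*√(-77 + 77) + (56 - 1*48) = 129*√0 + (56 - 48) = 129*0 + 8 = 0 + 8 = 8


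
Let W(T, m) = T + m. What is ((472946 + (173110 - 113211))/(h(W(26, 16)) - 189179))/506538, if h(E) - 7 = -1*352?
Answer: -59205/10666789768 ≈ -5.5504e-6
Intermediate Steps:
h(E) = -345 (h(E) = 7 - 1*352 = 7 - 352 = -345)
((472946 + (173110 - 113211))/(h(W(26, 16)) - 189179))/506538 = ((472946 + (173110 - 113211))/(-345 - 189179))/506538 = ((472946 + 59899)/(-189524))*(1/506538) = (532845*(-1/189524))*(1/506538) = -532845/189524*1/506538 = -59205/10666789768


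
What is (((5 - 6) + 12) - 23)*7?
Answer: -84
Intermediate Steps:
(((5 - 6) + 12) - 23)*7 = ((-1 + 12) - 23)*7 = (11 - 23)*7 = -12*7 = -84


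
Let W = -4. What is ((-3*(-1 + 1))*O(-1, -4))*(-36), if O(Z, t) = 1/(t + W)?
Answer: 0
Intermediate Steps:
O(Z, t) = 1/(-4 + t) (O(Z, t) = 1/(t - 4) = 1/(-4 + t))
((-3*(-1 + 1))*O(-1, -4))*(-36) = ((-3*(-1 + 1))/(-4 - 4))*(-36) = (-3*0/(-8))*(-36) = (0*(-1/8))*(-36) = 0*(-36) = 0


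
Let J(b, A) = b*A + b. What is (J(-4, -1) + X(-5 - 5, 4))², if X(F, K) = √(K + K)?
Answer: 8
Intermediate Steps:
X(F, K) = √2*√K (X(F, K) = √(2*K) = √2*√K)
J(b, A) = b + A*b (J(b, A) = A*b + b = b + A*b)
(J(-4, -1) + X(-5 - 5, 4))² = (-4*(1 - 1) + √2*√4)² = (-4*0 + √2*2)² = (0 + 2*√2)² = (2*√2)² = 8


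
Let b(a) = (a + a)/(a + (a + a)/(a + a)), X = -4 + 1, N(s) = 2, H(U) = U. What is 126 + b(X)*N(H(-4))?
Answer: 132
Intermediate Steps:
X = -3
b(a) = 2*a/(1 + a) (b(a) = (2*a)/(a + (2*a)/((2*a))) = (2*a)/(a + (2*a)*(1/(2*a))) = (2*a)/(a + 1) = (2*a)/(1 + a) = 2*a/(1 + a))
126 + b(X)*N(H(-4)) = 126 + (2*(-3)/(1 - 3))*2 = 126 + (2*(-3)/(-2))*2 = 126 + (2*(-3)*(-1/2))*2 = 126 + 3*2 = 126 + 6 = 132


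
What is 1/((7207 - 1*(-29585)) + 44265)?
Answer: 1/81057 ≈ 1.2337e-5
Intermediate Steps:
1/((7207 - 1*(-29585)) + 44265) = 1/((7207 + 29585) + 44265) = 1/(36792 + 44265) = 1/81057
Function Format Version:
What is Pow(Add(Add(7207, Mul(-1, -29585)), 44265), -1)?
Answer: Rational(1, 81057) ≈ 1.2337e-5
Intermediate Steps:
Pow(Add(Add(7207, Mul(-1, -29585)), 44265), -1) = Pow(Add(Add(7207, 29585), 44265), -1) = Pow(Add(36792, 44265), -1) = Pow(81057, -1) = Rational(1, 81057)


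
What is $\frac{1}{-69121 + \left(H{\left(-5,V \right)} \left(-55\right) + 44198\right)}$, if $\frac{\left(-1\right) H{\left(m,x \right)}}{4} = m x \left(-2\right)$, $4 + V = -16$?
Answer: $- \frac{1}{68923} \approx -1.4509 \cdot 10^{-5}$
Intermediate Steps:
$V = -20$ ($V = -4 - 16 = -20$)
$H{\left(m,x \right)} = 8 m x$ ($H{\left(m,x \right)} = - 4 m x \left(-2\right) = - 4 \left(- 2 m x\right) = 8 m x$)
$\frac{1}{-69121 + \left(H{\left(-5,V \right)} \left(-55\right) + 44198\right)} = \frac{1}{-69121 + \left(8 \left(-5\right) \left(-20\right) \left(-55\right) + 44198\right)} = \frac{1}{-69121 + \left(800 \left(-55\right) + 44198\right)} = \frac{1}{-69121 + \left(-44000 + 44198\right)} = \frac{1}{-69121 + 198} = \frac{1}{-68923} = - \frac{1}{68923}$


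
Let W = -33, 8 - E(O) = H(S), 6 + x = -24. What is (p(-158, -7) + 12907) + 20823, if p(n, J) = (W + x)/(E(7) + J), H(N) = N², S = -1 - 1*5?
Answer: 168659/5 ≈ 33732.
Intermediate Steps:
x = -30 (x = -6 - 24 = -30)
S = -6 (S = -1 - 5 = -6)
E(O) = -28 (E(O) = 8 - 1*(-6)² = 8 - 1*36 = 8 - 36 = -28)
p(n, J) = -63/(-28 + J) (p(n, J) = (-33 - 30)/(-28 + J) = -63/(-28 + J))
(p(-158, -7) + 12907) + 20823 = (-63/(-28 - 7) + 12907) + 20823 = (-63/(-35) + 12907) + 20823 = (-63*(-1/35) + 12907) + 20823 = (9/5 + 12907) + 20823 = 64544/5 + 20823 = 168659/5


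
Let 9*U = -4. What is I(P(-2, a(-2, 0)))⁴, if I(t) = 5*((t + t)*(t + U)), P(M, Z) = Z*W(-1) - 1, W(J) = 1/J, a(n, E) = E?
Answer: 285610000/6561 ≈ 43532.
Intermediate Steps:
U = -4/9 (U = (⅑)*(-4) = -4/9 ≈ -0.44444)
P(M, Z) = -1 - Z (P(M, Z) = Z/(-1) - 1 = Z*(-1) - 1 = -Z - 1 = -1 - Z)
I(t) = 10*t*(-4/9 + t) (I(t) = 5*((t + t)*(t - 4/9)) = 5*((2*t)*(-4/9 + t)) = 5*(2*t*(-4/9 + t)) = 10*t*(-4/9 + t))
I(P(-2, a(-2, 0)))⁴ = (10*(-1 - 1*0)*(-4 + 9*(-1 - 1*0))/9)⁴ = (10*(-1 + 0)*(-4 + 9*(-1 + 0))/9)⁴ = ((10/9)*(-1)*(-4 + 9*(-1)))⁴ = ((10/9)*(-1)*(-4 - 9))⁴ = ((10/9)*(-1)*(-13))⁴ = (130/9)⁴ = 285610000/6561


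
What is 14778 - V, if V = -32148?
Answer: 46926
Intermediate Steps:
14778 - V = 14778 - 1*(-32148) = 14778 + 32148 = 46926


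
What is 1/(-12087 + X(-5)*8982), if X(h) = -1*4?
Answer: -1/48015 ≈ -2.0827e-5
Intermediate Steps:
X(h) = -4
1/(-12087 + X(-5)*8982) = 1/(-12087 - 4*8982) = 1/(-12087 - 35928) = 1/(-48015) = -1/48015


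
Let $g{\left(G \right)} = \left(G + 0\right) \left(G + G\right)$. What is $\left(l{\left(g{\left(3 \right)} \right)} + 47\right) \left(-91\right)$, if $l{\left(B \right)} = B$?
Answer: $-5915$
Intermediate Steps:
$g{\left(G \right)} = 2 G^{2}$ ($g{\left(G \right)} = G 2 G = 2 G^{2}$)
$\left(l{\left(g{\left(3 \right)} \right)} + 47\right) \left(-91\right) = \left(2 \cdot 3^{2} + 47\right) \left(-91\right) = \left(2 \cdot 9 + 47\right) \left(-91\right) = \left(18 + 47\right) \left(-91\right) = 65 \left(-91\right) = -5915$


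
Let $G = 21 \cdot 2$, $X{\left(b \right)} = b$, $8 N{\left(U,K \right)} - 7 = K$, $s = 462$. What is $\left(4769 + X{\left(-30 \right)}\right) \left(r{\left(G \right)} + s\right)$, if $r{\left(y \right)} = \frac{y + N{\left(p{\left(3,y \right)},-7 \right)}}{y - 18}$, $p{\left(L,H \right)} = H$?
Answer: $\frac{8790845}{4} \approx 2.1977 \cdot 10^{6}$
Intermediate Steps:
$N{\left(U,K \right)} = \frac{7}{8} + \frac{K}{8}$
$G = 42$
$r{\left(y \right)} = \frac{y}{-18 + y}$ ($r{\left(y \right)} = \frac{y + \left(\frac{7}{8} + \frac{1}{8} \left(-7\right)\right)}{y - 18} = \frac{y + \left(\frac{7}{8} - \frac{7}{8}\right)}{-18 + y} = \frac{y + 0}{-18 + y} = \frac{y}{-18 + y}$)
$\left(4769 + X{\left(-30 \right)}\right) \left(r{\left(G \right)} + s\right) = \left(4769 - 30\right) \left(\frac{42}{-18 + 42} + 462\right) = 4739 \left(\frac{42}{24} + 462\right) = 4739 \left(42 \cdot \frac{1}{24} + 462\right) = 4739 \left(\frac{7}{4} + 462\right) = 4739 \cdot \frac{1855}{4} = \frac{8790845}{4}$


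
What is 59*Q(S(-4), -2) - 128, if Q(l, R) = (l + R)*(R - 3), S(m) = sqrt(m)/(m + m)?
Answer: 462 + 295*I/4 ≈ 462.0 + 73.75*I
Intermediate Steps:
S(m) = 1/(2*sqrt(m)) (S(m) = sqrt(m)/((2*m)) = (1/(2*m))*sqrt(m) = 1/(2*sqrt(m)))
Q(l, R) = (-3 + R)*(R + l) (Q(l, R) = (R + l)*(-3 + R) = (-3 + R)*(R + l))
59*Q(S(-4), -2) - 128 = 59*((-2)**2 - 3*(-2) - 3/(2*sqrt(-4)) - 1/sqrt(-4)) - 128 = 59*(4 + 6 - 3*(-I/2)/2 - (-1)*I/2) - 128 = 59*(4 + 6 - (-3)*I/4 - (-1)*I/2) - 128 = 59*(4 + 6 + 3*I/4 + I/2) - 128 = 59*(10 + 5*I/4) - 128 = (590 + 295*I/4) - 128 = 462 + 295*I/4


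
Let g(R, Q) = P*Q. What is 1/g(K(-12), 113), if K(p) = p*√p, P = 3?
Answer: 1/339 ≈ 0.0029499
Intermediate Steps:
K(p) = p^(3/2)
g(R, Q) = 3*Q
1/g(K(-12), 113) = 1/(3*113) = 1/339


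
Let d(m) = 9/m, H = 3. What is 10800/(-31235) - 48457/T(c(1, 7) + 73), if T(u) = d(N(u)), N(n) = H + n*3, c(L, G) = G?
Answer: -8173195893/6247 ≈ -1.3083e+6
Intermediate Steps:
N(n) = 3 + 3*n (N(n) = 3 + n*3 = 3 + 3*n)
T(u) = 9/(3 + 3*u)
10800/(-31235) - 48457/T(c(1, 7) + 73) = 10800/(-31235) - 48457/(3/(1 + (7 + 73))) = 10800*(-1/31235) - 48457/(3/(1 + 80)) = -2160/6247 - 48457/(3/81) = -2160/6247 - 48457/(3*(1/81)) = -2160/6247 - 48457/1/27 = -2160/6247 - 48457*27 = -2160/6247 - 1308339 = -8173195893/6247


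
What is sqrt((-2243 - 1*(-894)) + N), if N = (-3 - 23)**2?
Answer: I*sqrt(673) ≈ 25.942*I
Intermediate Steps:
N = 676 (N = (-26)**2 = 676)
sqrt((-2243 - 1*(-894)) + N) = sqrt((-2243 - 1*(-894)) + 676) = sqrt((-2243 + 894) + 676) = sqrt(-1349 + 676) = sqrt(-673) = I*sqrt(673)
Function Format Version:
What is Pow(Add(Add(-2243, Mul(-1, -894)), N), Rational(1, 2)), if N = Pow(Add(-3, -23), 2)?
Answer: Mul(I, Pow(673, Rational(1, 2))) ≈ Mul(25.942, I)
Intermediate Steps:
N = 676 (N = Pow(-26, 2) = 676)
Pow(Add(Add(-2243, Mul(-1, -894)), N), Rational(1, 2)) = Pow(Add(Add(-2243, Mul(-1, -894)), 676), Rational(1, 2)) = Pow(Add(Add(-2243, 894), 676), Rational(1, 2)) = Pow(Add(-1349, 676), Rational(1, 2)) = Pow(-673, Rational(1, 2)) = Mul(I, Pow(673, Rational(1, 2)))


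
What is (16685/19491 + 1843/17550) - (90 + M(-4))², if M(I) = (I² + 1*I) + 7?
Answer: -1354589959129/114022350 ≈ -11880.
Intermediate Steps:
M(I) = 7 + I + I² (M(I) = (I² + I) + 7 = (I + I²) + 7 = 7 + I + I²)
(16685/19491 + 1843/17550) - (90 + M(-4))² = (16685/19491 + 1843/17550) - (90 + (7 - 4 + (-4)²))² = (16685*(1/19491) + 1843*(1/17550)) - (90 + (7 - 4 + 16))² = (16685/19491 + 1843/17550) - (90 + 19)² = 109581221/114022350 - 1*109² = 109581221/114022350 - 1*11881 = 109581221/114022350 - 11881 = -1354589959129/114022350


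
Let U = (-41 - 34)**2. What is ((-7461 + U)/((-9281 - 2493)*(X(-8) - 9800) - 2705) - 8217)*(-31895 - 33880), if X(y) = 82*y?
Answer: 7392846663933525/13678471 ≈ 5.4047e+8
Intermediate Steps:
U = 5625 (U = (-75)**2 = 5625)
((-7461 + U)/((-9281 - 2493)*(X(-8) - 9800) - 2705) - 8217)*(-31895 - 33880) = ((-7461 + 5625)/((-9281 - 2493)*(82*(-8) - 9800) - 2705) - 8217)*(-31895 - 33880) = (-1836/(-11774*(-656 - 9800) - 2705) - 8217)*(-65775) = (-1836/(-11774*(-10456) - 2705) - 8217)*(-65775) = (-1836/(123108944 - 2705) - 8217)*(-65775) = (-1836/123106239 - 8217)*(-65775) = (-1836*1/123106239 - 8217)*(-65775) = (-204/13678471 - 8217)*(-65775) = -112395996411/13678471*(-65775) = 7392846663933525/13678471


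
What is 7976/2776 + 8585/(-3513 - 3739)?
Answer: 4251249/2516444 ≈ 1.6894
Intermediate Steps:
7976/2776 + 8585/(-3513 - 3739) = 7976*(1/2776) + 8585/(-7252) = 997/347 + 8585*(-1/7252) = 997/347 - 8585/7252 = 4251249/2516444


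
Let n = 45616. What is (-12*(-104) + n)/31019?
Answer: 46864/31019 ≈ 1.5108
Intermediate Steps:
(-12*(-104) + n)/31019 = (-12*(-104) + 45616)/31019 = (1248 + 45616)*(1/31019) = 46864*(1/31019) = 46864/31019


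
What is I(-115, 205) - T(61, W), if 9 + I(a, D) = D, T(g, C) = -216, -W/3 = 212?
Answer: 412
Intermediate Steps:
W = -636 (W = -3*212 = -636)
I(a, D) = -9 + D
I(-115, 205) - T(61, W) = (-9 + 205) - 1*(-216) = 196 + 216 = 412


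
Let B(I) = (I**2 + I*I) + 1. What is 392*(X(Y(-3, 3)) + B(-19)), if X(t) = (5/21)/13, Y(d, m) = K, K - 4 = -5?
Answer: 11053504/39 ≈ 2.8342e+5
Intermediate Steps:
K = -1 (K = 4 - 5 = -1)
Y(d, m) = -1
X(t) = 5/273 (X(t) = (5*(1/21))*(1/13) = (5/21)*(1/13) = 5/273)
B(I) = 1 + 2*I**2 (B(I) = (I**2 + I**2) + 1 = 2*I**2 + 1 = 1 + 2*I**2)
392*(X(Y(-3, 3)) + B(-19)) = 392*(5/273 + (1 + 2*(-19)**2)) = 392*(5/273 + (1 + 2*361)) = 392*(5/273 + (1 + 722)) = 392*(5/273 + 723) = 392*(197384/273) = 11053504/39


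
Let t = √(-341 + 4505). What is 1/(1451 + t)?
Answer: 1451/2101237 - 2*√1041/2101237 ≈ 0.00065984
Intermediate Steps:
t = 2*√1041 (t = √4164 = 2*√1041 ≈ 64.529)
1/(1451 + t) = 1/(1451 + 2*√1041)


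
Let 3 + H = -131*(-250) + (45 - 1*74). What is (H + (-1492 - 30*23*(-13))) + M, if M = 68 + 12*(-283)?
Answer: 36868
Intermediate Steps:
M = -3328 (M = 68 - 3396 = -3328)
H = 32718 (H = -3 + (-131*(-250) + (45 - 1*74)) = -3 + (32750 + (45 - 74)) = -3 + (32750 - 29) = -3 + 32721 = 32718)
(H + (-1492 - 30*23*(-13))) + M = (32718 + (-1492 - 30*23*(-13))) - 3328 = (32718 + (-1492 - 690*(-13))) - 3328 = (32718 + (-1492 - 1*(-8970))) - 3328 = (32718 + (-1492 + 8970)) - 3328 = (32718 + 7478) - 3328 = 40196 - 3328 = 36868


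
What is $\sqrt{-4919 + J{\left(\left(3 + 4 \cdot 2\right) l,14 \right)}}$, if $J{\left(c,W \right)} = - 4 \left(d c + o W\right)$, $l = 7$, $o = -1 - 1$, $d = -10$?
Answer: $i \sqrt{1727} \approx 41.557 i$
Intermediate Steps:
$o = -2$ ($o = -1 - 1 = -2$)
$J{\left(c,W \right)} = 8 W + 40 c$ ($J{\left(c,W \right)} = - 4 \left(- 10 c - 2 W\right) = 8 W + 40 c$)
$\sqrt{-4919 + J{\left(\left(3 + 4 \cdot 2\right) l,14 \right)}} = \sqrt{-4919 + \left(8 \cdot 14 + 40 \left(3 + 4 \cdot 2\right) 7\right)} = \sqrt{-4919 + \left(112 + 40 \left(3 + 8\right) 7\right)} = \sqrt{-4919 + \left(112 + 40 \cdot 11 \cdot 7\right)} = \sqrt{-4919 + \left(112 + 40 \cdot 77\right)} = \sqrt{-4919 + \left(112 + 3080\right)} = \sqrt{-4919 + 3192} = \sqrt{-1727} = i \sqrt{1727}$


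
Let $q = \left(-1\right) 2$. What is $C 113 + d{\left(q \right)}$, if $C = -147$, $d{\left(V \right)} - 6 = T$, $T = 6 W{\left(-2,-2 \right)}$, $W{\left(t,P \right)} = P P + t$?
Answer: $-16593$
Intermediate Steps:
$W{\left(t,P \right)} = t + P^{2}$ ($W{\left(t,P \right)} = P^{2} + t = t + P^{2}$)
$T = 12$ ($T = 6 \left(-2 + \left(-2\right)^{2}\right) = 6 \left(-2 + 4\right) = 6 \cdot 2 = 12$)
$q = -2$
$d{\left(V \right)} = 18$ ($d{\left(V \right)} = 6 + 12 = 18$)
$C 113 + d{\left(q \right)} = \left(-147\right) 113 + 18 = -16611 + 18 = -16593$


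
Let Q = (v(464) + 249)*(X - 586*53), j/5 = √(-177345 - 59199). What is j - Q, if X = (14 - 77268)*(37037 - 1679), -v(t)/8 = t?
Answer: -9459454579370 + 160*I*√231 ≈ -9.4594e+12 + 2431.8*I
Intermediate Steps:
v(t) = -8*t
j = 160*I*√231 (j = 5*√(-177345 - 59199) = 5*√(-236544) = 5*(32*I*√231) = 160*I*√231 ≈ 2431.8*I)
X = -2731546932 (X = -77254*35358 = -2731546932)
Q = 9459454579370 (Q = (-8*464 + 249)*(-2731546932 - 586*53) = (-3712 + 249)*(-2731546932 - 31058) = -3463*(-2731577990) = 9459454579370)
j - Q = 160*I*√231 - 1*9459454579370 = 160*I*√231 - 9459454579370 = -9459454579370 + 160*I*√231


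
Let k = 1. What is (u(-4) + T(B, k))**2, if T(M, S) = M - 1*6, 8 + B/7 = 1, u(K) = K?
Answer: 3481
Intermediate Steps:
B = -49 (B = -56 + 7*1 = -56 + 7 = -49)
T(M, S) = -6 + M (T(M, S) = M - 6 = -6 + M)
(u(-4) + T(B, k))**2 = (-4 + (-6 - 49))**2 = (-4 - 55)**2 = (-59)**2 = 3481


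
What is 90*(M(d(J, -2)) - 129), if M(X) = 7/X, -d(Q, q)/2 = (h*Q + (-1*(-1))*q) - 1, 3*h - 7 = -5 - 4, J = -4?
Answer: -10665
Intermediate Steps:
h = -⅔ (h = 7/3 + (-5 - 4)/3 = 7/3 + (⅓)*(-9) = 7/3 - 3 = -⅔ ≈ -0.66667)
d(Q, q) = 2 - 2*q + 4*Q/3 (d(Q, q) = -2*((-2*Q/3 + (-1*(-1))*q) - 1) = -2*((-2*Q/3 + 1*q) - 1) = -2*((-2*Q/3 + q) - 1) = -2*((q - 2*Q/3) - 1) = -2*(-1 + q - 2*Q/3) = 2 - 2*q + 4*Q/3)
90*(M(d(J, -2)) - 129) = 90*(7/(2 - 2*(-2) + (4/3)*(-4)) - 129) = 90*(7/(2 + 4 - 16/3) - 129) = 90*(7/(⅔) - 129) = 90*(7*(3/2) - 129) = 90*(21/2 - 129) = 90*(-237/2) = -10665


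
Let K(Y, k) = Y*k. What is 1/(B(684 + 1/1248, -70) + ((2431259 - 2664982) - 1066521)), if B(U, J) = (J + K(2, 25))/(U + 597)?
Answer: -1598689/2078685805076 ≈ -7.6909e-7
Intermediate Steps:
B(U, J) = (50 + J)/(597 + U) (B(U, J) = (J + 2*25)/(U + 597) = (J + 50)/(597 + U) = (50 + J)/(597 + U))
1/(B(684 + 1/1248, -70) + ((2431259 - 2664982) - 1066521)) = 1/((50 - 70)/(597 + (684 + 1/1248)) + ((2431259 - 2664982) - 1066521)) = 1/(-20/(597 + (684 + 1/1248)) + (-233723 - 1066521)) = 1/(-20/(597 + 853633/1248) - 1300244) = 1/(-20/(1598689/1248) - 1300244) = 1/((1248/1598689)*(-20) - 1300244) = 1/(-24960/1598689 - 1300244) = 1/(-2078685805076/1598689) = -1598689/2078685805076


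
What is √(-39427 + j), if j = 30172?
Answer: I*√9255 ≈ 96.203*I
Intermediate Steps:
√(-39427 + j) = √(-39427 + 30172) = √(-9255) = I*√9255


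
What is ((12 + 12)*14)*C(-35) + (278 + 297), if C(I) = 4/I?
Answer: 2683/5 ≈ 536.60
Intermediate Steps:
((12 + 12)*14)*C(-35) + (278 + 297) = ((12 + 12)*14)*(4/(-35)) + (278 + 297) = (24*14)*(4*(-1/35)) + 575 = 336*(-4/35) + 575 = -192/5 + 575 = 2683/5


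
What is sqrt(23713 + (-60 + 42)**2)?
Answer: 43*sqrt(13) ≈ 155.04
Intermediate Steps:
sqrt(23713 + (-60 + 42)**2) = sqrt(23713 + (-18)**2) = sqrt(23713 + 324) = sqrt(24037) = 43*sqrt(13)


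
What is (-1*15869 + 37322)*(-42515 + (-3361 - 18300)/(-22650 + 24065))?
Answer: -1291049820858/1415 ≈ -9.1240e+8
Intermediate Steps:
(-1*15869 + 37322)*(-42515 + (-3361 - 18300)/(-22650 + 24065)) = (-15869 + 37322)*(-42515 - 21661/1415) = 21453*(-42515 - 21661*1/1415) = 21453*(-42515 - 21661/1415) = 21453*(-60180386/1415) = -1291049820858/1415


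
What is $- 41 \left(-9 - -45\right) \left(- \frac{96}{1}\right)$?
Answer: $141696$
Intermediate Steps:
$- 41 \left(-9 - -45\right) \left(- \frac{96}{1}\right) = - 41 \left(-9 + 45\right) \left(\left(-96\right) 1\right) = \left(-41\right) 36 \left(-96\right) = \left(-1476\right) \left(-96\right) = 141696$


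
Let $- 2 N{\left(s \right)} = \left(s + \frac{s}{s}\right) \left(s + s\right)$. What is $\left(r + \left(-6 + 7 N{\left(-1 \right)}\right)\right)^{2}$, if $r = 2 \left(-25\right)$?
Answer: $3136$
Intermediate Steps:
$N{\left(s \right)} = - s \left(1 + s\right)$ ($N{\left(s \right)} = - \frac{\left(s + \frac{s}{s}\right) \left(s + s\right)}{2} = - \frac{\left(s + 1\right) 2 s}{2} = - \frac{\left(1 + s\right) 2 s}{2} = - \frac{2 s \left(1 + s\right)}{2} = - s \left(1 + s\right)$)
$r = -50$
$\left(r + \left(-6 + 7 N{\left(-1 \right)}\right)\right)^{2} = \left(-50 - \left(6 - 7 \left(\left(-1\right) \left(-1\right) \left(1 - 1\right)\right)\right)\right)^{2} = \left(-50 - \left(6 - 7 \left(\left(-1\right) \left(-1\right) 0\right)\right)\right)^{2} = \left(-50 + \left(-6 + 7 \cdot 0\right)\right)^{2} = \left(-50 + \left(-6 + 0\right)\right)^{2} = \left(-50 - 6\right)^{2} = \left(-56\right)^{2} = 3136$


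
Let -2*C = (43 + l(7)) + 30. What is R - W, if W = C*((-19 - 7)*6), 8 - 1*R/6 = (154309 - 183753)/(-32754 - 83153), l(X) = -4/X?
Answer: -4545950118/811349 ≈ -5603.0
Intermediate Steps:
C = -507/14 (C = -((43 - 4/7) + 30)/2 = -(297/7 + 30)/2 = -½*507/7 = -507/14 ≈ -36.214)
R = 5386872/115907 (R = 48 - 6*(154309 - 183753)/(-32754 - 83153) = 48 - (-176664)/(-115907) = 48 - (-176664)*(-1)/115907 = 48 - 6*29444/115907 = 48 - 176664/115907 = 5386872/115907 ≈ 46.476)
W = 39546/7 (W = -507*(-19 - 7)*6/14 = -(-6591)*6/7 = -507/14*(-156) = 39546/7 ≈ 5649.4)
R - W = 5386872/115907 - 1*39546/7 = 5386872/115907 - 39546/7 = -4545950118/811349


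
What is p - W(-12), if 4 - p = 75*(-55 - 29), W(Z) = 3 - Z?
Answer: 6289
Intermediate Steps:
p = 6304 (p = 4 - 75*(-55 - 29) = 4 - 75*(-84) = 4 - 1*(-6300) = 4 + 6300 = 6304)
p - W(-12) = 6304 - (3 - 1*(-12)) = 6304 - (3 + 12) = 6304 - 1*15 = 6304 - 15 = 6289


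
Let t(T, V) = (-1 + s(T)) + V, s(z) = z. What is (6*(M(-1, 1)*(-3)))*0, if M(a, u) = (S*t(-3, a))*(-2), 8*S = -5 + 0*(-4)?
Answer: 0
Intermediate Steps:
t(T, V) = -1 + T + V (t(T, V) = (-1 + T) + V = -1 + T + V)
S = -5/8 (S = (-5 + 0*(-4))/8 = (-5 + 0)/8 = (1/8)*(-5) = -5/8 ≈ -0.62500)
M(a, u) = -5 + 5*a/4 (M(a, u) = -5*(-1 - 3 + a)/8*(-2) = -5*(-4 + a)/8*(-2) = (5/2 - 5*a/8)*(-2) = -5 + 5*a/4)
(6*(M(-1, 1)*(-3)))*0 = (6*((-5 + (5/4)*(-1))*(-3)))*0 = (6*((-5 - 5/4)*(-3)))*0 = (6*(-25/4*(-3)))*0 = (6*(75/4))*0 = (225/2)*0 = 0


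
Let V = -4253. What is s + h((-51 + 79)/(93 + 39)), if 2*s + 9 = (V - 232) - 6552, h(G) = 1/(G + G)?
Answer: -77289/14 ≈ -5520.6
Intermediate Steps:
h(G) = 1/(2*G)
s = -5523 (s = -9/2 + ((-4253 - 232) - 6552)/2 = -9/2 + (-4485 - 6552)/2 = -9/2 + (½)*(-11037) = -9/2 - 11037/2 = -5523)
s + h((-51 + 79)/(93 + 39)) = -5523 + 1/(2*(((-51 + 79)/(93 + 39)))) = -5523 + 1/(2*((28/132))) = -5523 + 1/(2*((28*(1/132)))) = -5523 + 1/(2*(7/33)) = -5523 + (½)*(33/7) = -5523 + 33/14 = -77289/14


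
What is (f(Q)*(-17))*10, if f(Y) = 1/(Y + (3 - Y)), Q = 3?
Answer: -170/3 ≈ -56.667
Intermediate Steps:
f(Y) = ⅓ (f(Y) = 1/3 = ⅓)
(f(Q)*(-17))*10 = ((⅓)*(-17))*10 = -17/3*10 = -170/3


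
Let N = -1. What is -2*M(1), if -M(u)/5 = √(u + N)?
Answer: 0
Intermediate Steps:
M(u) = -5*√(-1 + u) (M(u) = -5*√(u - 1) = -5*√(-1 + u))
-2*M(1) = -(-10)*√(-1 + 1) = -(-10)*√0 = -(-10)*0 = -2*0 = 0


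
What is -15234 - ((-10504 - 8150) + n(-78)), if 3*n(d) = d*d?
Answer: 1392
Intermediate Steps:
n(d) = d**2/3 (n(d) = (d*d)/3 = d**2/3)
-15234 - ((-10504 - 8150) + n(-78)) = -15234 - ((-10504 - 8150) + (1/3)*(-78)**2) = -15234 - (-18654 + (1/3)*6084) = -15234 - (-18654 + 2028) = -15234 - 1*(-16626) = -15234 + 16626 = 1392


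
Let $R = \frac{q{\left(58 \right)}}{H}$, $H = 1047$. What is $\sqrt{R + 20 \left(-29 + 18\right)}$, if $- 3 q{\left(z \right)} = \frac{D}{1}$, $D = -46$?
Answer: $\frac{i \sqrt{241149926}}{1047} \approx 14.832 i$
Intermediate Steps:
$q{\left(z \right)} = \frac{46}{3}$ ($q{\left(z \right)} = - \frac{\left(-46\right) 1^{-1}}{3} = - \frac{\left(-46\right) 1}{3} = \left(- \frac{1}{3}\right) \left(-46\right) = \frac{46}{3}$)
$R = \frac{46}{3141}$ ($R = \frac{46}{3 \cdot 1047} = \frac{46}{3} \cdot \frac{1}{1047} = \frac{46}{3141} \approx 0.014645$)
$\sqrt{R + 20 \left(-29 + 18\right)} = \sqrt{\frac{46}{3141} + 20 \left(-29 + 18\right)} = \sqrt{\frac{46}{3141} + 20 \left(-11\right)} = \sqrt{\frac{46}{3141} - 220} = \sqrt{- \frac{690974}{3141}} = \frac{i \sqrt{241149926}}{1047}$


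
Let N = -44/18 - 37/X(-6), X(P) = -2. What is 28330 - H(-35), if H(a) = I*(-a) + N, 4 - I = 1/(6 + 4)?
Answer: 253597/9 ≈ 28177.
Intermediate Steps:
I = 39/10 (I = 4 - 1/(6 + 4) = 4 - 1/10 = 4 - 1*⅒ = 4 - ⅒ = 39/10 ≈ 3.9000)
N = 289/18 (N = -44/18 - 37/(-2) = -44*1/18 - 37*(-½) = -22/9 + 37/2 = 289/18 ≈ 16.056)
H(a) = 289/18 - 39*a/10 (H(a) = 39*(-a)/10 + 289/18 = -39*a/10 + 289/18 = 289/18 - 39*a/10)
28330 - H(-35) = 28330 - (289/18 - 39/10*(-35)) = 28330 - (289/18 + 273/2) = 28330 - 1*1373/9 = 28330 - 1373/9 = 253597/9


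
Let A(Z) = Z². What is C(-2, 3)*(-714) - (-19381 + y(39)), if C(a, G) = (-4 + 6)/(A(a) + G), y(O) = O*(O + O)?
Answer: 16135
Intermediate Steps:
y(O) = 2*O² (y(O) = O*(2*O) = 2*O²)
C(a, G) = 2/(G + a²) (C(a, G) = (-4 + 6)/(a² + G) = 2/(G + a²))
C(-2, 3)*(-714) - (-19381 + y(39)) = (2/(3 + (-2)²))*(-714) - (-19381 + 2*39²) = (2/(3 + 4))*(-714) - (-19381 + 2*1521) = (2/7)*(-714) - (-19381 + 3042) = (2*(⅐))*(-714) - 1*(-16339) = (2/7)*(-714) + 16339 = -204 + 16339 = 16135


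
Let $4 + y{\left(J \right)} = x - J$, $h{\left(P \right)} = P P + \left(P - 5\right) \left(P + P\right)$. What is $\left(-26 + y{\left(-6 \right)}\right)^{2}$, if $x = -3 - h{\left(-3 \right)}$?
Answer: $7056$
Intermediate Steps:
$h{\left(P \right)} = P^{2} + 2 P \left(-5 + P\right)$ ($h{\left(P \right)} = P^{2} + \left(-5 + P\right) 2 P = P^{2} + 2 P \left(-5 + P\right)$)
$x = -60$ ($x = -3 - - 3 \left(-10 + 3 \left(-3\right)\right) = -3 - - 3 \left(-10 - 9\right) = -3 - \left(-3\right) \left(-19\right) = -3 - 57 = -60$)
$y{\left(J \right)} = -64 - J$ ($y{\left(J \right)} = -4 - \left(60 + J\right) = -64 - J$)
$\left(-26 + y{\left(-6 \right)}\right)^{2} = \left(-26 - 58\right)^{2} = \left(-84\right)^{2} = 7056$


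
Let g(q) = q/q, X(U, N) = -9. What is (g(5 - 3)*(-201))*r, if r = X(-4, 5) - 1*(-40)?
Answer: -6231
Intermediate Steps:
g(q) = 1
r = 31 (r = -9 - 1*(-40) = -9 + 40 = 31)
(g(5 - 3)*(-201))*r = (1*(-201))*31 = -201*31 = -6231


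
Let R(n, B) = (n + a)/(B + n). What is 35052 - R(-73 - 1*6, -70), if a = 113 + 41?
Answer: 5222823/149 ≈ 35053.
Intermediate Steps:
a = 154
R(n, B) = (154 + n)/(B + n) (R(n, B) = (n + 154)/(B + n) = (154 + n)/(B + n))
35052 - R(-73 - 1*6, -70) = 35052 - (154 + (-73 - 1*6))/(-70 + (-73 - 1*6)) = 35052 - (154 + (-73 - 6))/(-70 + (-73 - 6)) = 35052 - (154 - 79)/(-70 - 79) = 35052 - 75/(-149) = 35052 - (-1)*75/149 = 35052 - 1*(-75/149) = 35052 + 75/149 = 5222823/149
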